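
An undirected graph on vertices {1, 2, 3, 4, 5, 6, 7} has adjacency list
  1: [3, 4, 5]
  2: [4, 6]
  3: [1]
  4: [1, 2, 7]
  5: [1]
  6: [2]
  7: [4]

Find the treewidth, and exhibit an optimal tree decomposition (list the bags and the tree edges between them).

Treewidth 1.
One such decomposition:
Bags: B1 = {1, 4}  B2 = {4, 7}  B3 = {1, 5}  B4 = {2, 4}  B5 = {1, 3}  B6 = {2, 6}
Tree: B1–B2, B1–B3, B2–B4, B3–B5, B4–B6

The largest bag has 2 vertices, giving width 1; this decomposition certifies tw(G) ≤ 1. Since G has at least one edge (e.g. 4–1), it is not an edgeless graph, so tw(G) ≥ 1. Hence tw(G) = 1 exactly.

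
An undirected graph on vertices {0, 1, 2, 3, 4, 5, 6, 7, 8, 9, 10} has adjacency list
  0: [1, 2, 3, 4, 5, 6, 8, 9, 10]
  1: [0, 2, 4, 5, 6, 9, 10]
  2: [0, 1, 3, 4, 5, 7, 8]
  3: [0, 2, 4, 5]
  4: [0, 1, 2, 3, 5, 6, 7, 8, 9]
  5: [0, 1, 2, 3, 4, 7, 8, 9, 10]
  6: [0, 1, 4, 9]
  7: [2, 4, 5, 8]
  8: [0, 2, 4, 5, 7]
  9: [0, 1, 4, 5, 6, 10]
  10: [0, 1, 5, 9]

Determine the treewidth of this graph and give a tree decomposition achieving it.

Treewidth 4.
One such decomposition:
Bags: B1 = {0, 1, 2, 4, 5}  B2 = {0, 2, 4, 5, 8}  B3 = {2, 4, 5, 7, 8}  B4 = {0, 1, 4, 5, 9}  B5 = {0, 1, 5, 9, 10}  B6 = {0, 1, 4, 6, 9}  B7 = {0, 2, 3, 4, 5}
Tree: B1–B2, B2–B3, B1–B4, B4–B5, B4–B6, B1–B7

Every bag has size at most 5, so the width is 5 − 1 = 4 and tw(G) ≤ 4. For the lower bound, the 5 vertices {0, 1, 5, 9, 10} are pairwise adjacent, and any tree decomposition puts a clique entirely inside one bag — forcing width ≥ 4. The upper and lower bounds meet at 4, so that is the treewidth.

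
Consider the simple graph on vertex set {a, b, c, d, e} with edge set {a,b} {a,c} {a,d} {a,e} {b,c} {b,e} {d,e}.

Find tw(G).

A width-2 tree decomposition is:
Bags: B1 = {a, d, e}  B2 = {a, b, e}  B3 = {a, b, c}
Tree: B1–B2, B2–B3
Every bag has size at most 3, so the width is 3 − 1 = 2 and tw(G) ≤ 2. Conversely, {a, d, e} is a clique of size 3, and the vertices of any clique must share a bag in every tree decomposition; so some bag has ≥ 3 vertices and tw(G) ≥ 2. Combining the bounds, tw(G) = 2.

2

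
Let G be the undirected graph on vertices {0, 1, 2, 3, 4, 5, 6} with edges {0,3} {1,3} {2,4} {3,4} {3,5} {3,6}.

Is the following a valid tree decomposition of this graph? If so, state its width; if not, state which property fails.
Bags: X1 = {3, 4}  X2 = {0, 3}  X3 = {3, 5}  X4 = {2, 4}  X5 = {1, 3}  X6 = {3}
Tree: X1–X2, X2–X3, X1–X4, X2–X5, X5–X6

No — vertex 6 appears in no bag.

A tree decomposition must satisfy three properties: every vertex lies in some bag; for every edge, both endpoints lie together in some bag; and for every vertex, the bags containing it form a connected subtree. Here vertex 6 appears in no bag, so the decomposition is invalid.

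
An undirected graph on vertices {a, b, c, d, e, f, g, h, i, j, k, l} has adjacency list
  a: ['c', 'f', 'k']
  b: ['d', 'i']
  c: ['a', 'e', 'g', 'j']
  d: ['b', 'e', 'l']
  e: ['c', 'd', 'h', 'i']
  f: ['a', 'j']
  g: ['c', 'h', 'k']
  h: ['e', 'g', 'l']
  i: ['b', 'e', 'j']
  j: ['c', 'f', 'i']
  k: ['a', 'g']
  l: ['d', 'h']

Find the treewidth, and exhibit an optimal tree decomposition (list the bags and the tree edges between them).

Every bag has size at most 4, so the width is 4 − 1 = 3 and tw(G) ≤ 3. For the lower bound: the 4 vertex sets {b,d,l}, {h}, {e}, {c,g,i,j} are disjoint, each induces a connected subgraph, and every pair is joined by at least one edge of G. Contracting each set to a single vertex therefore yields K_{4} as a minor, and since treewidth is minor-monotone, tw(G) ≥ tw(K_{4}) = 3. Therefore the treewidth is 3.

Treewidth 3.
Bags: B1 = {b, d, h, l}  B2 = {b, d, e, h}  B3 = {b, e, h, i}  B4 = {e, g, h, i}  B5 = {c, e, g, i}  B6 = {c, g, i, j}  B7 = {c, g, j, k}  B8 = {a, c, j, k}  B9 = {a, f, j, k}
Tree: B1–B2, B2–B3, B3–B4, B4–B5, B5–B6, B6–B7, B7–B8, B8–B9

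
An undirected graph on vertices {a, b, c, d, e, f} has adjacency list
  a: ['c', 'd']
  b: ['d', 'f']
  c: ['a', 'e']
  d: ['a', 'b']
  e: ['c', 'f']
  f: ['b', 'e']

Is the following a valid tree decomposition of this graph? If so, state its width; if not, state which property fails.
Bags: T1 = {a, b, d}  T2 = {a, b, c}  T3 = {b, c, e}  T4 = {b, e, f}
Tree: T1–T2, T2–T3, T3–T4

Every vertex of G appears in some bag (union = {a, b, c, d, e, f}); every edge is covered by a bag; and for each vertex v the set of bags containing v is connected in the bag tree. The decomposition is therefore valid. The largest bag has 3 vertices, so the width is 2.

Yes; width 2.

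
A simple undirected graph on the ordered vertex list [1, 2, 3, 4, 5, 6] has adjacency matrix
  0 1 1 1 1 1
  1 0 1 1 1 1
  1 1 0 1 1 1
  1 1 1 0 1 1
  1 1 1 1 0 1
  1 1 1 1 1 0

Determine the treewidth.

A width-5 tree decomposition is:
Bags: B1 = {1, 2, 3, 4, 5, 6}
Tree: (single bag)
With just one bag of size 6, the width is 6 − 1 = 5, so tw(G) ≤ 5. Conversely, {1, 2, 3, 4, 5, 6} is a clique of size 6, and the vertices of any clique must share a bag in every tree decomposition; so some bag has ≥ 6 vertices and tw(G) ≥ 5. The upper and lower bounds meet at 5, so that is the treewidth.

5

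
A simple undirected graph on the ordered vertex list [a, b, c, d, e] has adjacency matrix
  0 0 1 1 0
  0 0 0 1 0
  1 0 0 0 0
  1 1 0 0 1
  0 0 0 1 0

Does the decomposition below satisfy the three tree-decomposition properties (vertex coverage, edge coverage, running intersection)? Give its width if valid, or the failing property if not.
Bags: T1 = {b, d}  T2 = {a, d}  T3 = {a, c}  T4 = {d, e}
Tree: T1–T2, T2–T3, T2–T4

Checking the three conditions: (i) the bags cover all of {a, b, c, d, e}; (ii) for each edge, some bag contains both endpoints; (iii) the bags containing any fixed vertex form a subtree. All hold, so the decomposition is valid with width 2 − 1 = 1.

Yes; width 1.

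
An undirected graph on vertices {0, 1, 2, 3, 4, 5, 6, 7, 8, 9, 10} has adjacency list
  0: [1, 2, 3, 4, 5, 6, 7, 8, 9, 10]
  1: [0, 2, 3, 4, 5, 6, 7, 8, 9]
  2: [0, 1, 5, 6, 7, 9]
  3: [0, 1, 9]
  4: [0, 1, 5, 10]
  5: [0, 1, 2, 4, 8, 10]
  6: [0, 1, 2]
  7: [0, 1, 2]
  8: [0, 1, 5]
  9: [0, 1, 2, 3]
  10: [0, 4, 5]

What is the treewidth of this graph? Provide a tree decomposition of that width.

Treewidth 3.
Bags: B1 = {0, 1, 2, 9}  B2 = {0, 1, 2, 7}  B3 = {0, 1, 2, 5}  B4 = {0, 1, 5, 8}  B5 = {0, 1, 3, 9}  B6 = {0, 1, 2, 6}  B7 = {0, 1, 4, 5}  B8 = {0, 4, 5, 10}
Tree: B1–B2, B1–B3, B3–B4, B1–B5, B2–B6, B3–B7, B7–B8

Each bag holds 4 vertices, so the decomposition has width 3, which upper-bounds the treewidth. Conversely, {0, 1, 5, 8} is a clique of size 4, and the vertices of any clique must share a bag in every tree decomposition; so some bag has ≥ 4 vertices and tw(G) ≥ 3. Hence tw(G) = 3 exactly.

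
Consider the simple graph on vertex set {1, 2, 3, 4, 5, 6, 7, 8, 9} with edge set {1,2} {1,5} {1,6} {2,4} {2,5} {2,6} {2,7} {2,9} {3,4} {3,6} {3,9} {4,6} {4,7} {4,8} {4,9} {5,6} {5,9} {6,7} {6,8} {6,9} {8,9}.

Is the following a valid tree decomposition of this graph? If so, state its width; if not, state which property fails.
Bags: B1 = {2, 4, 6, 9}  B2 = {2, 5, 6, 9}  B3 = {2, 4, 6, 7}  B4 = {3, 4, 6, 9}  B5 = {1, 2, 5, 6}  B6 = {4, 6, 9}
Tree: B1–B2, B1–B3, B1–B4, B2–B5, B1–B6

A tree decomposition must satisfy three properties: every vertex lies in some bag; for every edge, both endpoints lie together in some bag; and for every vertex, the bags containing it form a connected subtree. Here vertex 8 appears in no bag, so the decomposition is invalid.

No — vertex 8 appears in no bag.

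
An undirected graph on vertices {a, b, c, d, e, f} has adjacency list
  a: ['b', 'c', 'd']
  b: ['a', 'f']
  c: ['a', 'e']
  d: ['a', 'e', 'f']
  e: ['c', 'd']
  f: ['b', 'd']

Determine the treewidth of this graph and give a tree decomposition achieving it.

The largest bag has 3 vertices, giving width 2; this decomposition certifies tw(G) ≤ 2. The edges f–b–a–d–f form a cycle, so G is not a tree and its treewidth is at least 2. The upper and lower bounds meet at 2, so that is the treewidth.

Treewidth 2.
One optimal decomposition is:
Bags: B1 = {b, d, f}  B2 = {a, b, d}  B3 = {a, d, e}  B4 = {a, c, e}
Tree: B1–B2, B2–B3, B3–B4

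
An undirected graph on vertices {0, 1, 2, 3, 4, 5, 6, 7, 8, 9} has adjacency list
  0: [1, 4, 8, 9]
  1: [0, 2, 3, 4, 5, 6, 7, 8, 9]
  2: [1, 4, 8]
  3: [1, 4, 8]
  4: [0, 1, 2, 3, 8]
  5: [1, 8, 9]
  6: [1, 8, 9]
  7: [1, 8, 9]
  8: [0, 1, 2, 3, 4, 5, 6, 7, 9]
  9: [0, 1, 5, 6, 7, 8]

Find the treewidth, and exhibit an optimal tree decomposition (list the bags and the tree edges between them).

Treewidth 3.
One optimal decomposition is:
Bags: B1 = {0, 1, 8, 9}  B2 = {1, 6, 8, 9}  B3 = {1, 7, 8, 9}  B4 = {0, 1, 4, 8}  B5 = {1, 2, 4, 8}  B6 = {1, 3, 4, 8}  B7 = {1, 5, 8, 9}
Tree: B1–B2, B1–B3, B1–B4, B4–B5, B5–B6, B3–B7

Each bag holds 4 vertices, so the decomposition has width 3, which upper-bounds the treewidth. On the other hand G contains the 4-clique {0, 1, 8, 9}. A clique must lie in a single bag of any decomposition, so no decomposition can have width below 3. Hence tw(G) = 3 exactly.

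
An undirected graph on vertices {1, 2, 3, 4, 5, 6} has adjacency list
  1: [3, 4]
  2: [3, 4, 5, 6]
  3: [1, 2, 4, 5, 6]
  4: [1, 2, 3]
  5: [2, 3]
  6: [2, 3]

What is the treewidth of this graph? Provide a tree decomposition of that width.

The largest bag has 3 vertices, giving width 2; this decomposition certifies tw(G) ≤ 2. For the lower bound, the 3 vertices {1, 3, 4} are pairwise adjacent, and any tree decomposition puts a clique entirely inside one bag — forcing width ≥ 2. Combining the bounds, tw(G) = 2.

Treewidth 2.
One such decomposition:
Bags: B1 = {2, 3, 4}  B2 = {2, 3, 5}  B3 = {1, 3, 4}  B4 = {2, 3, 6}
Tree: B1–B2, B1–B3, B2–B4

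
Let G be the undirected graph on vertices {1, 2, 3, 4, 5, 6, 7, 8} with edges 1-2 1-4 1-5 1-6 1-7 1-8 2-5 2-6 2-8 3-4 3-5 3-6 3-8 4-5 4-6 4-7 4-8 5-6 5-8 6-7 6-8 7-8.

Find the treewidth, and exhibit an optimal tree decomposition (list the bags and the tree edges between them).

Treewidth 4.
One optimal decomposition is:
Bags: B1 = {1, 4, 5, 6, 8}  B2 = {3, 4, 5, 6, 8}  B3 = {1, 2, 5, 6, 8}  B4 = {1, 4, 6, 7, 8}
Tree: B1–B2, B1–B3, B1–B4

Each bag holds 5 vertices, so the decomposition has width 4, which upper-bounds the treewidth. On the other hand G contains the 5-clique {1, 2, 5, 6, 8}. A clique must lie in a single bag of any decomposition, so no decomposition can have width below 4. Combining the bounds, tw(G) = 4.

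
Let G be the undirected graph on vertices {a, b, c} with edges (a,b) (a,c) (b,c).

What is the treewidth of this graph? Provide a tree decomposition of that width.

With just one bag of size 3, the width is 3 − 1 = 2, so tw(G) ≤ 2. For the lower bound, the 3 vertices {a, b, c} are pairwise adjacent, and any tree decomposition puts a clique entirely inside one bag — forcing width ≥ 2. Combining the bounds, tw(G) = 2.

Treewidth 2.
One optimal decomposition is:
Bags: B1 = {a, b, c}
Tree: (single bag)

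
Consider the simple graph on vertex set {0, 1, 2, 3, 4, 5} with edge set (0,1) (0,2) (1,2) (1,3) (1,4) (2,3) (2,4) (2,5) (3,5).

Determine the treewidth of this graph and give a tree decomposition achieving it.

Treewidth 2.
Bags: B1 = {1, 2, 3}  B2 = {2, 3, 5}  B3 = {0, 1, 2}  B4 = {1, 2, 4}
Tree: B1–B2, B1–B3, B1–B4

Each bag holds 3 vertices, so the decomposition has width 2, which upper-bounds the treewidth. For the lower bound, the 3 vertices {0, 1, 2} are pairwise adjacent, and any tree decomposition puts a clique entirely inside one bag — forcing width ≥ 2. Combining the bounds, tw(G) = 2.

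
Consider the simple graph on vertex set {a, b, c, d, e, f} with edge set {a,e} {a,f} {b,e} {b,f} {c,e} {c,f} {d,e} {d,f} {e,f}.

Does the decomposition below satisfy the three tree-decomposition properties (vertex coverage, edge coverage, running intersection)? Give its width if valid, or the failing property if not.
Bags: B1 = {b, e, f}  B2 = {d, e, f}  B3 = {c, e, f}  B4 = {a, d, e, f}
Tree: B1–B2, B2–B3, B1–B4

No — bags containing vertex d are not connected in the tree.

A tree decomposition must satisfy three properties: every vertex lies in some bag; for every edge, both endpoints lie together in some bag; and for every vertex, the bags containing it form a connected subtree. Here bags containing vertex d are not connected in the tree, so the decomposition is invalid.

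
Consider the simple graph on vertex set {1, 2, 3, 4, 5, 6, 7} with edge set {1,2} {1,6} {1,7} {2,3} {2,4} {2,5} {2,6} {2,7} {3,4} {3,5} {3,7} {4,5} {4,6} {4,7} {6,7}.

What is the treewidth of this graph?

3

A width-3 tree decomposition is:
Bags: B1 = {2, 4, 6, 7}  B2 = {1, 2, 6, 7}  B3 = {2, 3, 4, 7}  B4 = {2, 3, 4, 5}
Tree: B1–B2, B1–B3, B3–B4
Each bag holds 4 vertices, so the decomposition has width 3, which upper-bounds the treewidth. For the lower bound, the 4 vertices {1, 2, 6, 7} are pairwise adjacent, and any tree decomposition puts a clique entirely inside one bag — forcing width ≥ 3. Hence tw(G) = 3 exactly.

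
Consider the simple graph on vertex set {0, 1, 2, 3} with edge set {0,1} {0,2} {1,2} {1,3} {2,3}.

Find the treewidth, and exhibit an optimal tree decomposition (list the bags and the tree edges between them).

Each bag holds 3 vertices, so the decomposition has width 2, which upper-bounds the treewidth. For the lower bound, the 3 vertices {0, 1, 2} are pairwise adjacent, and any tree decomposition puts a clique entirely inside one bag — forcing width ≥ 2. Therefore the treewidth is 2.

Treewidth 2.
One such decomposition:
Bags: B1 = {0, 1, 2}  B2 = {1, 2, 3}
Tree: B1–B2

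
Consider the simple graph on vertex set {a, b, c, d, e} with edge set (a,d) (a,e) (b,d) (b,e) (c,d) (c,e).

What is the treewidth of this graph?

2

A width-2 tree decomposition is:
Bags: B1 = {b, d, e}  B2 = {c, d, e}  B3 = {a, d, e}
Tree: B1–B2, B2–B3
Each bag holds 3 vertices, so the decomposition has width 2, which upper-bounds the treewidth. Since b–d–c–e–b is a cycle in G, G is not acyclic. Forests are exactly the graphs of treewidth ≤ 1, so tw(G) ≥ 2. Hence tw(G) = 2 exactly.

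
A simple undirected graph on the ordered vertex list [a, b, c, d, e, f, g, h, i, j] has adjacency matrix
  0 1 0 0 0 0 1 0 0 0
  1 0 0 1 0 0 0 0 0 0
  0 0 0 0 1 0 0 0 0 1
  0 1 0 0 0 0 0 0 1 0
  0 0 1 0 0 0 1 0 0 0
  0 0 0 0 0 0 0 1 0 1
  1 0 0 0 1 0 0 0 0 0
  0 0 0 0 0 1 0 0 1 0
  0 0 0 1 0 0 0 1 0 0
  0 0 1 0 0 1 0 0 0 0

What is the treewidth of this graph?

A width-2 tree decomposition is:
Bags: B1 = {f, h, j}  B2 = {h, i, j}  B3 = {d, i, j}  B4 = {b, d, j}  B5 = {a, b, j}  B6 = {a, g, j}  B7 = {e, g, j}  B8 = {c, e, j}
Tree: B1–B2, B2–B3, B3–B4, B4–B5, B5–B6, B6–B7, B7–B8
Every bag has size at most 3, so the width is 3 − 1 = 2 and tw(G) ≤ 2. Since j–f–h–i–d–b–a–g–e–c–j is a cycle in G, G is not acyclic. Forests are exactly the graphs of treewidth ≤ 1, so tw(G) ≥ 2. Combining the bounds, tw(G) = 2.

2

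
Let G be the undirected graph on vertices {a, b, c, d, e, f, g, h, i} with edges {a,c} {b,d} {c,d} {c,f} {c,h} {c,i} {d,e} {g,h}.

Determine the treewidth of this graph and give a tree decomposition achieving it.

Treewidth 1.
One optimal decomposition is:
Bags: B1 = {c, h}  B2 = {c, f}  B3 = {g, h}  B4 = {c, d}  B5 = {d, e}  B6 = {a, c}  B7 = {b, d}  B8 = {c, i}
Tree: B1–B2, B1–B3, B1–B4, B4–B5, B4–B6, B5–B7, B4–B8

The largest bag has 2 vertices, giving width 1; this decomposition certifies tw(G) ≤ 1. Any graph with an edge has treewidth ≥ 1, and G has the edge h–c. The upper and lower bounds meet at 1, so that is the treewidth.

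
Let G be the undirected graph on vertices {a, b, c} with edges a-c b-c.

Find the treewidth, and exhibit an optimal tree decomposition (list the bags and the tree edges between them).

Every bag has size at most 2, so the width is 2 − 1 = 1 and tw(G) ≤ 1. Any graph with an edge has treewidth ≥ 1, and G has the edge c–a. Hence tw(G) = 1 exactly.

Treewidth 1.
One optimal decomposition is:
Bags: B1 = {a, c}  B2 = {b, c}
Tree: B1–B2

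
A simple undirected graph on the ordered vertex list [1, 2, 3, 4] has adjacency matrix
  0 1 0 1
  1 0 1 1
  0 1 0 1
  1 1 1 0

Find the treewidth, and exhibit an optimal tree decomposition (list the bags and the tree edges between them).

Treewidth 2.
Bags: B1 = {1, 2, 4}  B2 = {2, 3, 4}
Tree: B1–B2

Every bag has size at most 3, so the width is 3 − 1 = 2 and tw(G) ≤ 2. For the lower bound, the 3 vertices {1, 2, 4} are pairwise adjacent, and any tree decomposition puts a clique entirely inside one bag — forcing width ≥ 2. The upper and lower bounds meet at 2, so that is the treewidth.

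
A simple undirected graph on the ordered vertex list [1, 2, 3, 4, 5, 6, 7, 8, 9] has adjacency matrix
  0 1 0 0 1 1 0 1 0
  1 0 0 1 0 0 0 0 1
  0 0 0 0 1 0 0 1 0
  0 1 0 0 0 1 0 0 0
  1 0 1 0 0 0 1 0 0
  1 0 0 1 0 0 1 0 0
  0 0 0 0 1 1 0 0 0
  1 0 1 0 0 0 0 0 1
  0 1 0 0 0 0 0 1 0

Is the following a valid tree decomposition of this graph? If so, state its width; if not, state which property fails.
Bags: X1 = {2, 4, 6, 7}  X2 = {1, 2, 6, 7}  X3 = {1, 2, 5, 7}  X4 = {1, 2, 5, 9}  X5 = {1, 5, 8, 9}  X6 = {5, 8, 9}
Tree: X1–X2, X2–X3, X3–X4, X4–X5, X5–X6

No — vertex 3 appears in no bag.

A tree decomposition must satisfy three properties: every vertex lies in some bag; for every edge, both endpoints lie together in some bag; and for every vertex, the bags containing it form a connected subtree. Here vertex 3 appears in no bag, so the decomposition is invalid.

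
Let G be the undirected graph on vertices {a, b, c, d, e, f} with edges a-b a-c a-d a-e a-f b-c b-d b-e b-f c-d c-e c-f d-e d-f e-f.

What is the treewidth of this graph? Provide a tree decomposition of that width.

With just one bag of size 6, the width is 6 − 1 = 5, so tw(G) ≤ 5. On the other hand G contains the 6-clique {a, b, c, d, e, f}. A clique must lie in a single bag of any decomposition, so no decomposition can have width below 5. Hence tw(G) = 5 exactly.

Treewidth 5.
One optimal decomposition is:
Bags: B1 = {a, b, c, d, e, f}
Tree: (single bag)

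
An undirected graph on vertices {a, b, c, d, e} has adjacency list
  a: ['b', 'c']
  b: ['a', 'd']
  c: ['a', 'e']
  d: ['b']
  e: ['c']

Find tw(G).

1

A width-1 tree decomposition is:
Bags: B1 = {b, d}  B2 = {a, b}  B3 = {a, c}  B4 = {c, e}
Tree: B1–B2, B2–B3, B3–B4
Each bag holds 2 vertices, so the decomposition has width 1, which upper-bounds the treewidth. Since G has at least one edge (e.g. d–b), it is not an edgeless graph, so tw(G) ≥ 1. Hence tw(G) = 1 exactly.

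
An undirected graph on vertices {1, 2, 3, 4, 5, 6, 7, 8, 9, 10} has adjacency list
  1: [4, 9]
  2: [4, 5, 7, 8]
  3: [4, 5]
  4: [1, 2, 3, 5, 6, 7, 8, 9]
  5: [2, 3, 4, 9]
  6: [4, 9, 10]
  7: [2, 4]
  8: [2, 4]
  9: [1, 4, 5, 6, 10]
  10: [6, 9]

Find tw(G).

2

A width-2 tree decomposition is:
Bags: B1 = {4, 6, 9}  B2 = {4, 5, 9}  B3 = {2, 4, 5}  B4 = {3, 4, 5}  B5 = {2, 4, 7}  B6 = {6, 9, 10}  B7 = {2, 4, 8}  B8 = {1, 4, 9}
Tree: B1–B2, B2–B3, B2–B4, B3–B5, B1–B6, B5–B7, B2–B8
The largest bag has 3 vertices, giving width 2; this decomposition certifies tw(G) ≤ 2. On the other hand G contains the 3-clique {6, 9, 10}. A clique must lie in a single bag of any decomposition, so no decomposition can have width below 2. The upper and lower bounds meet at 2, so that is the treewidth.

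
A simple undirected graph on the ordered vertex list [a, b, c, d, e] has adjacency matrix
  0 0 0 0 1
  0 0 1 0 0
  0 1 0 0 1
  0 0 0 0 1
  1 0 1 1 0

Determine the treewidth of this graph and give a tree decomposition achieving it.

Treewidth 1.
One optimal decomposition is:
Bags: B1 = {a, e}  B2 = {c, e}  B3 = {b, c}  B4 = {d, e}
Tree: B1–B2, B2–B3, B2–B4

Each bag holds 2 vertices, so the decomposition has width 1, which upper-bounds the treewidth. Since G has at least one edge (e.g. a–e), it is not an edgeless graph, so tw(G) ≥ 1. Hence tw(G) = 1 exactly.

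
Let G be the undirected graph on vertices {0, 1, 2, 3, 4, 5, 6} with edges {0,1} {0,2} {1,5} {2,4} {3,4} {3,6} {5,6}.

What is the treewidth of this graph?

A width-2 tree decomposition is:
Bags: B1 = {0, 2, 4}  B2 = {0, 3, 4}  B3 = {0, 3, 6}  B4 = {0, 5, 6}  B5 = {0, 1, 5}
Tree: B1–B2, B2–B3, B3–B4, B4–B5
Every bag has size at most 3, so the width is 3 − 1 = 2 and tw(G) ≤ 2. For the lower bound, G contains the cycle 0–2–4–3–6–5–1–0, so G is not a forest; only forests have treewidth ≤ 1, hence tw(G) ≥ 2. Combining the bounds, tw(G) = 2.

2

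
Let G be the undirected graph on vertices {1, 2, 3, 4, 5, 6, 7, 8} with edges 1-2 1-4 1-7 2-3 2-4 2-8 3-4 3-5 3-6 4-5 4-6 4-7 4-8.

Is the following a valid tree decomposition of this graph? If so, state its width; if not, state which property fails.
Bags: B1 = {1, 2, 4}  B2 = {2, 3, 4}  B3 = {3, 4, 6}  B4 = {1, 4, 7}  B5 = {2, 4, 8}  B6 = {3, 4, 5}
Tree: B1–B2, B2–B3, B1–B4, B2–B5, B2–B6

Every vertex of G appears in some bag (union = {1, 2, 3, 4, 5, 6, 7, 8}); every edge is covered by a bag; and for each vertex v the set of bags containing v is connected in the bag tree. The decomposition is therefore valid. The largest bag has 3 vertices, so the width is 2.

Yes; width 2.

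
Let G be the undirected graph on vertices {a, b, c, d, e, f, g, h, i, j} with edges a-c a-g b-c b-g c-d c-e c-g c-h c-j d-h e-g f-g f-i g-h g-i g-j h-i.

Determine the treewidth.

2

A width-2 tree decomposition is:
Bags: B1 = {c, g, j}  B2 = {c, e, g}  B3 = {c, g, h}  B4 = {b, c, g}  B5 = {a, c, g}  B6 = {c, d, h}  B7 = {g, h, i}  B8 = {f, g, i}
Tree: B1–B2, B1–B3, B1–B4, B3–B5, B3–B6, B3–B7, B7–B8
The largest bag has 3 vertices, giving width 2; this decomposition certifies tw(G) ≤ 2. Conversely, {c, d, h} is a clique of size 3, and the vertices of any clique must share a bag in every tree decomposition; so some bag has ≥ 3 vertices and tw(G) ≥ 2. Therefore the treewidth is 2.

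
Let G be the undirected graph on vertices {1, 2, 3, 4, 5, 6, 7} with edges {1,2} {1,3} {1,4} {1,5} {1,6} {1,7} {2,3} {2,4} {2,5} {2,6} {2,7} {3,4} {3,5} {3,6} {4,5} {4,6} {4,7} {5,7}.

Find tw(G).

4

A width-4 tree decomposition is:
Bags: B1 = {1, 2, 3, 4, 5}  B2 = {1, 2, 3, 4, 6}  B3 = {1, 2, 4, 5, 7}
Tree: B1–B2, B1–B3
Each bag holds 5 vertices, so the decomposition has width 4, which upper-bounds the treewidth. Conversely, {1, 2, 3, 4, 5} is a clique of size 5, and the vertices of any clique must share a bag in every tree decomposition; so some bag has ≥ 5 vertices and tw(G) ≥ 4. Combining the bounds, tw(G) = 4.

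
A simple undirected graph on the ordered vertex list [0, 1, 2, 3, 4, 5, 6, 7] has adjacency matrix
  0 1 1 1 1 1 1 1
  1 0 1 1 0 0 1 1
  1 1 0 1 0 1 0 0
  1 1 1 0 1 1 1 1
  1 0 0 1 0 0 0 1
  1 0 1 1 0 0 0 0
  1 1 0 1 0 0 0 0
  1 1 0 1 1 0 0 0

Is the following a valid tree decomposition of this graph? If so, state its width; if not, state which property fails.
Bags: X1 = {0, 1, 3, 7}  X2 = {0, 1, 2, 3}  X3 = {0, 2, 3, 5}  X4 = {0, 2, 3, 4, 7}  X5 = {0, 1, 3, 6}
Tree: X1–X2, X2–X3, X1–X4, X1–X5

A tree decomposition must satisfy three properties: every vertex lies in some bag; for every edge, both endpoints lie together in some bag; and for every vertex, the bags containing it form a connected subtree. Here bags containing vertex 2 are not connected in the tree, so the decomposition is invalid.

No — bags containing vertex 2 are not connected in the tree.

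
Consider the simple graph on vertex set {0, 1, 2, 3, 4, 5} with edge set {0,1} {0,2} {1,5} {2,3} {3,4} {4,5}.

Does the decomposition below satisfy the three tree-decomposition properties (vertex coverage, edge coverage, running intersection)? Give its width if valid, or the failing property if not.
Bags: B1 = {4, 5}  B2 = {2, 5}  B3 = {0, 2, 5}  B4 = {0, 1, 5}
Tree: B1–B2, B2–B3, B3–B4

No — vertex 3 appears in no bag.

A tree decomposition must satisfy three properties: every vertex lies in some bag; for every edge, both endpoints lie together in some bag; and for every vertex, the bags containing it form a connected subtree. Here vertex 3 appears in no bag, so the decomposition is invalid.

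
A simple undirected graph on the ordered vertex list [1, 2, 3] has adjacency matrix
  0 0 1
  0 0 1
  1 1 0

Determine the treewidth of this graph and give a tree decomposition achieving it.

The largest bag has 2 vertices, giving width 1; this decomposition certifies tw(G) ≤ 1. G has an edge, so its treewidth is at least 1. Combining the bounds, tw(G) = 1.

Treewidth 1.
One optimal decomposition is:
Bags: B1 = {1, 3}  B2 = {2, 3}
Tree: B1–B2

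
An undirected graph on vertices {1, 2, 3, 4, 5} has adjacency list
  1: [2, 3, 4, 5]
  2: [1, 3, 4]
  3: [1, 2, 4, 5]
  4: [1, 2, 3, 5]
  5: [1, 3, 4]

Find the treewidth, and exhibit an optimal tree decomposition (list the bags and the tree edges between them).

Treewidth 3.
One such decomposition:
Bags: B1 = {1, 2, 3, 4}  B2 = {1, 3, 4, 5}
Tree: B1–B2

Each bag holds 4 vertices, so the decomposition has width 3, which upper-bounds the treewidth. Conversely, {1, 2, 3, 4} is a clique of size 4, and the vertices of any clique must share a bag in every tree decomposition; so some bag has ≥ 4 vertices and tw(G) ≥ 3. Hence tw(G) = 3 exactly.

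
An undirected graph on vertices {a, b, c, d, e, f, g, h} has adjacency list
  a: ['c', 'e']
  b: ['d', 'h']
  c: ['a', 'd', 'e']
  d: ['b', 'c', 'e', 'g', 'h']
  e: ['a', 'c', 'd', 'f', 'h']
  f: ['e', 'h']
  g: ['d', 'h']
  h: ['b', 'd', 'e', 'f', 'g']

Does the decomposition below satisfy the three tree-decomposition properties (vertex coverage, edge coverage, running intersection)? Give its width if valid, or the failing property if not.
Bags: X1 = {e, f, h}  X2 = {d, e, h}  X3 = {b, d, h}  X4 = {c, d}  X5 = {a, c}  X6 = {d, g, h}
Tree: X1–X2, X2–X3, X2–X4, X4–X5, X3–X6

A tree decomposition must satisfy three properties: every vertex lies in some bag; for every edge, both endpoints lie together in some bag; and for every vertex, the bags containing it form a connected subtree. Here edge (e,c) lies in no bag, so the decomposition is invalid.

No — edge (e,c) lies in no bag.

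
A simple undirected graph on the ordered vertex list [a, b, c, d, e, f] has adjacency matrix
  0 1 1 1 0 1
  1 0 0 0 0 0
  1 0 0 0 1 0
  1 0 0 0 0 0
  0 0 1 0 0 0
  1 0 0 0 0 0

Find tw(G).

1

A width-1 tree decomposition is:
Bags: B1 = {a, f}  B2 = {a, c}  B3 = {c, e}  B4 = {a, b}  B5 = {a, d}
Tree: B1–B2, B2–B3, B1–B4, B1–B5
Every bag has size at most 2, so the width is 2 − 1 = 1 and tw(G) ≤ 1. G has an edge, so its treewidth is at least 1. Therefore the treewidth is 1.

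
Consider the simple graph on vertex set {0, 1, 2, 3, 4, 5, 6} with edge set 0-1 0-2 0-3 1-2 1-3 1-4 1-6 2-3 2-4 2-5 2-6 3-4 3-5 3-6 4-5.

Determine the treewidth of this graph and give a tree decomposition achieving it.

The largest bag has 4 vertices, giving width 3; this decomposition certifies tw(G) ≤ 3. Conversely, {0, 1, 2, 3} is a clique of size 4, and the vertices of any clique must share a bag in every tree decomposition; so some bag has ≥ 4 vertices and tw(G) ≥ 3. Combining the bounds, tw(G) = 3.

Treewidth 3.
Bags: B1 = {1, 2, 3, 4}  B2 = {2, 3, 4, 5}  B3 = {0, 1, 2, 3}  B4 = {1, 2, 3, 6}
Tree: B1–B2, B1–B3, B1–B4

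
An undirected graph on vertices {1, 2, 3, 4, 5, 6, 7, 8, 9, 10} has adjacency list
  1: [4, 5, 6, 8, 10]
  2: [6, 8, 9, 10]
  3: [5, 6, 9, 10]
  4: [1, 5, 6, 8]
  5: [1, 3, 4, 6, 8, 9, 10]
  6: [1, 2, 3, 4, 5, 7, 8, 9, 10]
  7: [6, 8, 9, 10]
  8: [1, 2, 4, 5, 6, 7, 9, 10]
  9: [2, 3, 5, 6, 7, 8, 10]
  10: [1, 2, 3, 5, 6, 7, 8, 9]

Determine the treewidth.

A width-4 tree decomposition is:
Bags: B1 = {3, 5, 6, 9, 10}  B2 = {5, 6, 8, 9, 10}  B3 = {6, 7, 8, 9, 10}  B4 = {2, 6, 8, 9, 10}  B5 = {1, 5, 6, 8, 10}  B6 = {1, 4, 5, 6, 8}
Tree: B1–B2, B2–B3, B3–B4, B2–B5, B5–B6
The largest bag has 5 vertices, giving width 4; this decomposition certifies tw(G) ≤ 4. Conversely, {1, 5, 6, 8, 10} is a clique of size 5, and the vertices of any clique must share a bag in every tree decomposition; so some bag has ≥ 5 vertices and tw(G) ≥ 4. Combining the bounds, tw(G) = 4.

4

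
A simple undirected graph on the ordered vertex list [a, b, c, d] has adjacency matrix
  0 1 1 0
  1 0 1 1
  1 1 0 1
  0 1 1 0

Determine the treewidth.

2

A width-2 tree decomposition is:
Bags: B1 = {b, c, d}  B2 = {a, b, c}
Tree: B1–B2
The largest bag has 3 vertices, giving width 2; this decomposition certifies tw(G) ≤ 2. For the lower bound, the 3 vertices {b, c, d} are pairwise adjacent, and any tree decomposition puts a clique entirely inside one bag — forcing width ≥ 2. Therefore the treewidth is 2.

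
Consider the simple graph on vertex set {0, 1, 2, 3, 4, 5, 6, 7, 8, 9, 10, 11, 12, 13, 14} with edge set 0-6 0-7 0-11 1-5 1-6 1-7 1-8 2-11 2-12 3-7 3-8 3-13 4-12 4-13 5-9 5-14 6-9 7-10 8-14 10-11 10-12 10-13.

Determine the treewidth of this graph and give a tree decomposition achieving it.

Treewidth 3.
Bags: B1 = {5, 8, 9, 14}  B2 = {1, 5, 8, 9}  B3 = {1, 6, 8, 9}  B4 = {1, 3, 6, 8}  B5 = {1, 3, 6, 7}  B6 = {0, 3, 6, 7}  B7 = {0, 3, 7, 13}  B8 = {0, 7, 10, 13}  B9 = {0, 10, 11, 13}  B10 = {4, 10, 11, 13}  B11 = {4, 10, 11, 12}  B12 = {2, 4, 11, 12}
Tree: B1–B2, B2–B3, B3–B4, B4–B5, B5–B6, B6–B7, B7–B8, B8–B9, B9–B10, B10–B11, B11–B12

Each bag holds 4 vertices, so the decomposition has width 3, which upper-bounds the treewidth. For the lower bound: the 4 vertex sets {5,9,14}, {8}, {1}, {0,3,6,7} are disjoint, each induces a connected subgraph, and every pair is joined by at least one edge of G. Contracting each set to a single vertex therefore yields K_{4} as a minor, and since treewidth is minor-monotone, tw(G) ≥ tw(K_{4}) = 3. Therefore the treewidth is 3.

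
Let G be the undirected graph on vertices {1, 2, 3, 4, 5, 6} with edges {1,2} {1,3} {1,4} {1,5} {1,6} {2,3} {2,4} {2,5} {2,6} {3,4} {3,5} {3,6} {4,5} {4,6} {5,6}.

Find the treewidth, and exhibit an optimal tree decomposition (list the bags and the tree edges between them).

Treewidth 5.
One such decomposition:
Bags: B1 = {1, 2, 3, 4, 5, 6}
Tree: (single bag)

A single bag containing all 6 vertices is trivially a valid decomposition of width 5. For the lower bound, the 6 vertices {1, 2, 3, 4, 5, 6} are pairwise adjacent, and any tree decomposition puts a clique entirely inside one bag — forcing width ≥ 5. Hence tw(G) = 5 exactly.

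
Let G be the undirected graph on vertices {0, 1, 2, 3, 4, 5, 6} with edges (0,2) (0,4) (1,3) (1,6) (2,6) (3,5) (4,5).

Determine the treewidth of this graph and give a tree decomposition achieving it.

Treewidth 2.
One optimal decomposition is:
Bags: B1 = {1, 3, 5}  B2 = {1, 5, 6}  B3 = {2, 5, 6}  B4 = {0, 2, 5}  B5 = {0, 4, 5}
Tree: B1–B2, B2–B3, B3–B4, B4–B5

The largest bag has 3 vertices, giving width 2; this decomposition certifies tw(G) ≤ 2. Since 5–3–1–6–2–0–4–5 is a cycle in G, G is not acyclic. Forests are exactly the graphs of treewidth ≤ 1, so tw(G) ≥ 2. The upper and lower bounds meet at 2, so that is the treewidth.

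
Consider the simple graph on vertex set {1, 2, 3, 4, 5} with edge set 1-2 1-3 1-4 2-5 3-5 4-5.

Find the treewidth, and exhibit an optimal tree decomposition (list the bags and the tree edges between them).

Treewidth 2.
Bags: B1 = {1, 4, 5}  B2 = {1, 2, 5}  B3 = {1, 3, 5}
Tree: B1–B2, B2–B3

The largest bag has 3 vertices, giving width 2; this decomposition certifies tw(G) ≤ 2. For the lower bound, G contains the cycle 4–1–2–5–4, so G is not a forest; only forests have treewidth ≤ 1, hence tw(G) ≥ 2. Hence tw(G) = 2 exactly.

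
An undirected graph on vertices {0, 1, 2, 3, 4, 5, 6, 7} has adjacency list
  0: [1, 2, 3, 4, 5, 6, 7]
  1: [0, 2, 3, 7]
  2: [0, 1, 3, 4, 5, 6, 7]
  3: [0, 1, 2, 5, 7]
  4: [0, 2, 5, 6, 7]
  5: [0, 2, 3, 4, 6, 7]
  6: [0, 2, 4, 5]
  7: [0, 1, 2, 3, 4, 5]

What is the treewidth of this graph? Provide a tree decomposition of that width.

The largest bag has 5 vertices, giving width 4; this decomposition certifies tw(G) ≤ 4. For the lower bound, the 5 vertices {0, 1, 2, 3, 7} are pairwise adjacent, and any tree decomposition puts a clique entirely inside one bag — forcing width ≥ 4. Combining the bounds, tw(G) = 4.

Treewidth 4.
One optimal decomposition is:
Bags: B1 = {0, 2, 3, 5, 7}  B2 = {0, 2, 4, 5, 7}  B3 = {0, 1, 2, 3, 7}  B4 = {0, 2, 4, 5, 6}
Tree: B1–B2, B1–B3, B2–B4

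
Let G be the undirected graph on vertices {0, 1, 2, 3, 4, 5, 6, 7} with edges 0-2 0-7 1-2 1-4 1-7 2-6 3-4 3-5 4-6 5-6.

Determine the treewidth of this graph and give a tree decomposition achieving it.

The largest bag has 3 vertices, giving width 2; this decomposition certifies tw(G) ≤ 2. The edges 5–3–4–6–5 form a cycle, so G is not a tree and its treewidth is at least 2. Combining the bounds, tw(G) = 2.

Treewidth 2.
One optimal decomposition is:
Bags: B1 = {3, 5, 6}  B2 = {3, 4, 6}  B3 = {2, 4, 6}  B4 = {1, 2, 4}  B5 = {0, 1, 2}  B6 = {0, 1, 7}
Tree: B1–B2, B2–B3, B3–B4, B4–B5, B5–B6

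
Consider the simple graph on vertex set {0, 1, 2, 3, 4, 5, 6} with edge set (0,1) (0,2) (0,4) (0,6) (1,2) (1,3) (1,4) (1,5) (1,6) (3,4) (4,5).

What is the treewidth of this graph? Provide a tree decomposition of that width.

The largest bag has 3 vertices, giving width 2; this decomposition certifies tw(G) ≤ 2. Conversely, {0, 1, 2} is a clique of size 3, and the vertices of any clique must share a bag in every tree decomposition; so some bag has ≥ 3 vertices and tw(G) ≥ 2. Combining the bounds, tw(G) = 2.

Treewidth 2.
One such decomposition:
Bags: B1 = {1, 3, 4}  B2 = {0, 1, 4}  B3 = {0, 1, 6}  B4 = {1, 4, 5}  B5 = {0, 1, 2}
Tree: B1–B2, B2–B3, B2–B4, B3–B5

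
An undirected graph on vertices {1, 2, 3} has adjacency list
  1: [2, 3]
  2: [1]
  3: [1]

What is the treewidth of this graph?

1

A width-1 tree decomposition is:
Bags: B1 = {1, 2}  B2 = {1, 3}
Tree: B1–B2
Every bag has size at most 2, so the width is 2 − 1 = 1 and tw(G) ≤ 1. Any graph with an edge has treewidth ≥ 1, and G has the edge 1–2. Therefore the treewidth is 1.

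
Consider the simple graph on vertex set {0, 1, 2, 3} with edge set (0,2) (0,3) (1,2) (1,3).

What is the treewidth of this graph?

2

A width-2 tree decomposition is:
Bags: B1 = {0, 1, 2}  B2 = {0, 1, 3}
Tree: B1–B2
The largest bag has 3 vertices, giving width 2; this decomposition certifies tw(G) ≤ 2. For the lower bound, G contains the cycle 1–2–0–3–1, so G is not a forest; only forests have treewidth ≤ 1, hence tw(G) ≥ 2. Hence tw(G) = 2 exactly.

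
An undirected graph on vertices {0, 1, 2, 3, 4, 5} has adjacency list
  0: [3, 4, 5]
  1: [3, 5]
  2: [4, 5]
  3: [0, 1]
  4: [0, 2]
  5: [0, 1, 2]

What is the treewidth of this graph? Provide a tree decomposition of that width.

Treewidth 2.
Bags: B1 = {0, 2, 4}  B2 = {0, 2, 5}  B3 = {0, 3, 5}  B4 = {1, 3, 5}
Tree: B1–B2, B2–B3, B3–B4

The largest bag has 3 vertices, giving width 2; this decomposition certifies tw(G) ≤ 2. The edges 4–2–5–0–4 form a cycle, so G is not a tree and its treewidth is at least 2. Therefore the treewidth is 2.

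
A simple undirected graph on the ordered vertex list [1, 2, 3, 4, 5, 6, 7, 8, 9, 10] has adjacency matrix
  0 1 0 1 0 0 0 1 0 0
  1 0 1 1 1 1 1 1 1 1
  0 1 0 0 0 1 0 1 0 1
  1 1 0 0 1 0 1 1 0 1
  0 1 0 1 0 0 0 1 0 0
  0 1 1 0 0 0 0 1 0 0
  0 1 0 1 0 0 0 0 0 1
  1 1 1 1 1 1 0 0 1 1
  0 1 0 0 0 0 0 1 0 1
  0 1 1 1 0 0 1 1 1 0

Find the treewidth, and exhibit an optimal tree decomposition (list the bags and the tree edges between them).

Treewidth 3.
One optimal decomposition is:
Bags: B1 = {2, 8, 9, 10}  B2 = {2, 4, 8, 10}  B3 = {2, 4, 7, 10}  B4 = {2, 4, 5, 8}  B5 = {2, 3, 8, 10}  B6 = {2, 3, 6, 8}  B7 = {1, 2, 4, 8}
Tree: B1–B2, B2–B3, B2–B4, B2–B5, B5–B6, B4–B7

Each bag holds 4 vertices, so the decomposition has width 3, which upper-bounds the treewidth. On the other hand G contains the 4-clique {2, 8, 9, 10}. A clique must lie in a single bag of any decomposition, so no decomposition can have width below 3. The upper and lower bounds meet at 3, so that is the treewidth.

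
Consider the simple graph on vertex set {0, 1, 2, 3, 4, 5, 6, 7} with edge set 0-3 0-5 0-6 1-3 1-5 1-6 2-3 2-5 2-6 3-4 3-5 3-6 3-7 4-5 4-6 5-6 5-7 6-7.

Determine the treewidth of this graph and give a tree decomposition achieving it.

Every bag has size at most 4, so the width is 4 − 1 = 3 and tw(G) ≤ 3. Conversely, {0, 3, 5, 6} is a clique of size 4, and the vertices of any clique must share a bag in every tree decomposition; so some bag has ≥ 4 vertices and tw(G) ≥ 3. Hence tw(G) = 3 exactly.

Treewidth 3.
One optimal decomposition is:
Bags: B1 = {2, 3, 5, 6}  B2 = {3, 4, 5, 6}  B3 = {1, 3, 5, 6}  B4 = {0, 3, 5, 6}  B5 = {3, 5, 6, 7}
Tree: B1–B2, B1–B3, B2–B4, B4–B5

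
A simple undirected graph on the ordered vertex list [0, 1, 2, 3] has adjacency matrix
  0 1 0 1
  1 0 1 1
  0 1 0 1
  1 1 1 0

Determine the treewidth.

A width-2 tree decomposition is:
Bags: B1 = {0, 1, 3}  B2 = {1, 2, 3}
Tree: B1–B2
The largest bag has 3 vertices, giving width 2; this decomposition certifies tw(G) ≤ 2. Conversely, {0, 1, 3} is a clique of size 3, and the vertices of any clique must share a bag in every tree decomposition; so some bag has ≥ 3 vertices and tw(G) ≥ 2. Hence tw(G) = 2 exactly.

2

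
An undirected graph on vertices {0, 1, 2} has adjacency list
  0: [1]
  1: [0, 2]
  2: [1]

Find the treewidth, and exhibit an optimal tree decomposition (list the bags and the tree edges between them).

Treewidth 1.
Bags: B1 = {1, 2}  B2 = {0, 1}
Tree: B1–B2

The largest bag has 2 vertices, giving width 1; this decomposition certifies tw(G) ≤ 1. Since G has at least one edge (e.g. 2–1), it is not an edgeless graph, so tw(G) ≥ 1. Hence tw(G) = 1 exactly.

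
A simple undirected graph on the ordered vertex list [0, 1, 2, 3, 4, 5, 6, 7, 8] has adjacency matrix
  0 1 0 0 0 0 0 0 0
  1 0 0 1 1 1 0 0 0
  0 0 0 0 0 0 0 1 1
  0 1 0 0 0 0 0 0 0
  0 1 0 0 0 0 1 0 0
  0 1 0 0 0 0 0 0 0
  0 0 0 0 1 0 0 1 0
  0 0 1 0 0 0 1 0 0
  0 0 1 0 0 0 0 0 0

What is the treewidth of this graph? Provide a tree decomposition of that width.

Each bag holds 2 vertices, so the decomposition has width 1, which upper-bounds the treewidth. Any graph with an edge has treewidth ≥ 1, and G has the edge 6–4. The upper and lower bounds meet at 1, so that is the treewidth.

Treewidth 1.
Bags: B1 = {4, 6}  B2 = {6, 7}  B3 = {1, 4}  B4 = {0, 1}  B5 = {2, 7}  B6 = {1, 3}  B7 = {1, 5}  B8 = {2, 8}
Tree: B1–B2, B1–B3, B3–B4, B2–B5, B4–B6, B4–B7, B5–B8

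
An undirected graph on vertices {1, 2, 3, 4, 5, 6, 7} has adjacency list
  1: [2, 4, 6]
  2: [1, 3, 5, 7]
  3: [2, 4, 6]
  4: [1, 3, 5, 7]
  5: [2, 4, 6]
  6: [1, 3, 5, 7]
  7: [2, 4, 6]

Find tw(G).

A width-3 tree decomposition is:
Bags: B1 = {1, 2, 4, 6}  B2 = {2, 4, 5, 6}  B3 = {2, 4, 6, 7}  B4 = {2, 3, 4, 6}
Tree: B1–B2, B2–B3, B3–B4
Each bag holds 4 vertices, so the decomposition has width 3, which upper-bounds the treewidth. For the lower bound: the 4 vertex sets {1,4}, {5,6}, {2}, {7} are disjoint, each induces a connected subgraph, and every pair is joined by at least one edge of G. Contracting each set to a single vertex therefore yields K_{4} as a minor, and since treewidth is minor-monotone, tw(G) ≥ tw(K_{4}) = 3. Hence tw(G) = 3 exactly.

3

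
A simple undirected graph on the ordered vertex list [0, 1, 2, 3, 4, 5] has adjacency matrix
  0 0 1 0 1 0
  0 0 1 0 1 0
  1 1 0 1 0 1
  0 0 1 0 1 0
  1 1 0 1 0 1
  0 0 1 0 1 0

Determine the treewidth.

2

A width-2 tree decomposition is:
Bags: B1 = {2, 3, 4}  B2 = {1, 2, 4}  B3 = {0, 2, 4}  B4 = {2, 4, 5}
Tree: B1–B2, B2–B3, B3–B4
The largest bag has 3 vertices, giving width 2; this decomposition certifies tw(G) ≤ 2. The edges 4–3–2–1–4 form a cycle, so G is not a tree and its treewidth is at least 2. Therefore the treewidth is 2.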